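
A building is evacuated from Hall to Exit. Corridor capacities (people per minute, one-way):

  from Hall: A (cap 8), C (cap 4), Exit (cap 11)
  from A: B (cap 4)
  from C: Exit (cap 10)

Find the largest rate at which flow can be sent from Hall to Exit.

Augment Hall→Exit: bottleneck 11, flow now 11.
Augment Hall→C→Exit: bottleneck 4, flow now 15.
No augmenting path remains; maximum flow = 15.
In the residual graph, reachable from Hall: {Hall, A, B}.
Min-cut edges: Hall→C (4), Hall→Exit (11); capacity 4 + 11 = 15.
This cut is saturated, so no flow can exceed 15.

15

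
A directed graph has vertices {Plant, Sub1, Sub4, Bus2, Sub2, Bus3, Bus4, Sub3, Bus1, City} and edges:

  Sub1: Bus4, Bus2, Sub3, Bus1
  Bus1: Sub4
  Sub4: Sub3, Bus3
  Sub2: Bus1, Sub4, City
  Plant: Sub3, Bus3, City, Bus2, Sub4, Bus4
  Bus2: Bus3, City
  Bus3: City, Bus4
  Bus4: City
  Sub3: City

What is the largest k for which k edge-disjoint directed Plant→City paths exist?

5

Assign every edge capacity 1; by Menger, the answer equals the max flow.
Path Plant→City (+1); total 1.
Path Plant→Bus2→City (+1); total 2.
Path Plant→Bus3→City (+1); total 3.
Path Plant→Bus4→City (+1); total 4.
Path Plant→Sub3→City (+1); total 5.
No residual Plant→City path; max flow = 5.
Certifying cut of size 5: {Bus3→City, Bus4→City, Plant→Bus2, Plant→City, Sub3→City}.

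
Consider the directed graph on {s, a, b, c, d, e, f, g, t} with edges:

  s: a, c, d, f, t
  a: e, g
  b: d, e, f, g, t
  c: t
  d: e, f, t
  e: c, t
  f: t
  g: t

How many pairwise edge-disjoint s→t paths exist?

5

Assign every edge capacity 1; by Menger, the answer equals the max flow.
Path s→t (+1); total 1.
Path s→c→t (+1); total 2.
Path s→d→t (+1); total 3.
Path s→f→t (+1); total 4.
Path s→a→e→t (+1); total 5.
No residual s→t path; max flow = 5.
Certifying cut of size 5: {s→a, s→c, s→d, s→f, s→t}.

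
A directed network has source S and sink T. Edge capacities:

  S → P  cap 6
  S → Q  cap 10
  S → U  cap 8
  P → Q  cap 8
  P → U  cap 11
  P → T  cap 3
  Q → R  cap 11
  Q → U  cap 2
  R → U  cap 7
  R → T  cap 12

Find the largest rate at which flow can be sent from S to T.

14

Augment S→P→T: bottleneck 3, flow now 3.
Augment S→Q→R→T: bottleneck 10, flow now 13.
Augment S→P→Q→R→T: bottleneck 1, flow now 14.
No augmenting path remains; maximum flow = 14.
In the residual graph, reachable from S: {S, P, Q, U}.
Min-cut edges: P→T (3), Q→R (11); capacity 3 + 11 = 14.
This cut is saturated, so no flow can exceed 14.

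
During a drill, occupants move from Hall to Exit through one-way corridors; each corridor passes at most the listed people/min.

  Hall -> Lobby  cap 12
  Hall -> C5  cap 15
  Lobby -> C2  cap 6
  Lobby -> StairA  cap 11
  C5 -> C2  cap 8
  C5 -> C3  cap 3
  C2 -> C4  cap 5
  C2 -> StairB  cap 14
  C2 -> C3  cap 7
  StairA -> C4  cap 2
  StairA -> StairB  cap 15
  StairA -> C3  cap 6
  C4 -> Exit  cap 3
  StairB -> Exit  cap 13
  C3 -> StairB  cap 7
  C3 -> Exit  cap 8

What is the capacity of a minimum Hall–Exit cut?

Augment Hall→C5→C3→Exit: bottleneck 3, flow now 3.
Augment Hall→Lobby→C2→C4→Exit: bottleneck 3, flow now 6.
Augment Hall→Lobby→C2→StairB→Exit: bottleneck 3, flow now 9.
Augment Hall→Lobby→StairA→StairB→Exit: bottleneck 6, flow now 15.
Augment Hall→C5→C2→StairB→Exit: bottleneck 4, flow now 19.
Augment Hall→C5→C2→C3→Exit: bottleneck 4, flow now 23.
No augmenting path remains; maximum flow = 23.
By max-flow min-cut, the minimum cut capacity equals the max flow.
In the residual graph, reachable from Hall: {Hall, C5}.
Min-cut edges: Hall→Lobby (12), C5→C2 (8), C5→C3 (3); capacity 12 + 8 + 3 = 23.

23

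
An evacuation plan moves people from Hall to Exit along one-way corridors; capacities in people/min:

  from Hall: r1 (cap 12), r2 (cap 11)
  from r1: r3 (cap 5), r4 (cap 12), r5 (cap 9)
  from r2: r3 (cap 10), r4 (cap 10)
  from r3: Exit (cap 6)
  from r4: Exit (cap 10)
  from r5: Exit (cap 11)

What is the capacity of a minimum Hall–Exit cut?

23

Augment Hall→r1→r3→Exit: bottleneck 5, flow now 5.
Augment Hall→r1→r4→Exit: bottleneck 7, flow now 12.
Augment Hall→r2→r3→Exit: bottleneck 1, flow now 13.
Augment Hall→r2→r4→Exit: bottleneck 3, flow now 16.
Augment Hall→r2→r3→r1→r5→Exit: bottleneck 5, flow now 21. (uses reverse residual edge)
Augment Hall→r2→r4→r1→r5→Exit: bottleneck 2, flow now 23. (uses reverse residual edge)
No augmenting path remains; maximum flow = 23.
By max-flow min-cut, the minimum cut capacity equals the max flow.
In the residual graph, reachable from Hall: {Hall}.
Min-cut edges: Hall→r1 (12), Hall→r2 (11); capacity 12 + 11 = 23.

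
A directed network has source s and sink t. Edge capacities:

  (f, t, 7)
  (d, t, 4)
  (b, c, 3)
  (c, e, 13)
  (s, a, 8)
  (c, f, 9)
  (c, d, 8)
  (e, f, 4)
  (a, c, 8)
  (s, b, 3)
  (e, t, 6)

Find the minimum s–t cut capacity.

Augment s→a→c→d→t: bottleneck 4, flow now 4.
Augment s→a→c→e→t: bottleneck 4, flow now 8.
Augment s→b→c→e→t: bottleneck 2, flow now 10.
Augment s→b→c→f→t: bottleneck 1, flow now 11.
No augmenting path remains; maximum flow = 11.
By max-flow min-cut, the minimum cut capacity equals the max flow.
In the residual graph, reachable from s: {s}.
Min-cut edges: s→a (8), s→b (3); capacity 8 + 3 = 11.

11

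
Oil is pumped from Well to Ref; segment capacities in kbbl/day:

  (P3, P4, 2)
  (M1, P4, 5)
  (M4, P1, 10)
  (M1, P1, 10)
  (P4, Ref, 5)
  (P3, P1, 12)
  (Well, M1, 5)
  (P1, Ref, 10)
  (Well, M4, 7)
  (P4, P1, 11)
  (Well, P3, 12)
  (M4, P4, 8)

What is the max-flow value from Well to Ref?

Augment Well→M4→P1→Ref: bottleneck 7, flow now 7.
Augment Well→P3→P1→Ref: bottleneck 3, flow now 10.
Augment Well→P3→P4→Ref: bottleneck 2, flow now 12.
Augment Well→M1→P4→Ref: bottleneck 3, flow now 15.
No augmenting path remains; maximum flow = 15.
In the residual graph, reachable from Well: {Well, M4, P3, M1, P1, P4}.
Min-cut edges: P1→Ref (10), P4→Ref (5); capacity 10 + 5 = 15.
This cut is saturated, so no flow can exceed 15.

15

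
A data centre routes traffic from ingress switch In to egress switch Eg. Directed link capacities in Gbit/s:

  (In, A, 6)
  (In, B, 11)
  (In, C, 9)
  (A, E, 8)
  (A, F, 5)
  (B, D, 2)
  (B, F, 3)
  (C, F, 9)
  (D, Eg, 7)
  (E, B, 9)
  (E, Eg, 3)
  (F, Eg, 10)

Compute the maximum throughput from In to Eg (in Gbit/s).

15

Augment In→A→E→Eg: bottleneck 3, flow now 3.
Augment In→A→F→Eg: bottleneck 3, flow now 6.
Augment In→B→D→Eg: bottleneck 2, flow now 8.
Augment In→B→F→Eg: bottleneck 3, flow now 11.
Augment In→C→F→Eg: bottleneck 4, flow now 15.
No augmenting path remains; maximum flow = 15.
In the residual graph, reachable from In: {In, A, B, C, E, F}.
Min-cut edges: B→D (2), E→Eg (3), F→Eg (10); capacity 2 + 3 + 10 = 15.
This cut is saturated, so no flow can exceed 15.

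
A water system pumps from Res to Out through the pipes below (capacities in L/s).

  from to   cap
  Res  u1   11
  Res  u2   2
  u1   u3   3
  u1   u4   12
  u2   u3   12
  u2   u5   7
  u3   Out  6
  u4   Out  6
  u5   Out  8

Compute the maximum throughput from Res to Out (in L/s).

Augment Res→u1→u3→Out: bottleneck 3, flow now 3.
Augment Res→u1→u4→Out: bottleneck 6, flow now 9.
Augment Res→u2→u3→Out: bottleneck 2, flow now 11.
No augmenting path remains; maximum flow = 11.
In the residual graph, reachable from Res: {Res, u1, u4}.
Min-cut edges: Res→u2 (2), u1→u3 (3), u4→Out (6); capacity 2 + 3 + 6 = 11.
This cut is saturated, so no flow can exceed 11.

11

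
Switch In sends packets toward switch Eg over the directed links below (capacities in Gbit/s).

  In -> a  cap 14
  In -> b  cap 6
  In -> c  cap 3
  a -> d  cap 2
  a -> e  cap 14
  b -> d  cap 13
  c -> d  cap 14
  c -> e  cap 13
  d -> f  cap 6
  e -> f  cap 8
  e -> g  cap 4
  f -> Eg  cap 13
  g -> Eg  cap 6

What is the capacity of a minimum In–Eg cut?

Augment In→a→d→f→Eg: bottleneck 2, flow now 2.
Augment In→a→e→f→Eg: bottleneck 8, flow now 10.
Augment In→a→e→g→Eg: bottleneck 4, flow now 14.
Augment In→b→d→f→Eg: bottleneck 3, flow now 17.
No augmenting path remains; maximum flow = 17.
By max-flow min-cut, the minimum cut capacity equals the max flow.
In the residual graph, reachable from In: {In, a, b, c, d, e, f}.
Min-cut edges: e→g (4), f→Eg (13); capacity 4 + 13 = 17.

17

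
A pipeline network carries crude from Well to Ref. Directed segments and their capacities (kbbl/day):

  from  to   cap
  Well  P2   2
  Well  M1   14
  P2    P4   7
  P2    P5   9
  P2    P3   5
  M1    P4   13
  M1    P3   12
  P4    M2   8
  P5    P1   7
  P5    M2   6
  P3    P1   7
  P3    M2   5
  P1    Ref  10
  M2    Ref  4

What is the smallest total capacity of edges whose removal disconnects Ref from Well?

Augment Well→P2→P4→M2→Ref: bottleneck 2, flow now 2.
Augment Well→M1→P4→M2→Ref: bottleneck 2, flow now 4.
Augment Well→M1→P3→P1→Ref: bottleneck 7, flow now 11.
Augment Well→M1→P4→P2→P5→P1→Ref: bottleneck 2, flow now 13. (uses reverse residual edge)
No augmenting path remains; maximum flow = 13.
By max-flow min-cut, the minimum cut capacity equals the max flow.
In the residual graph, reachable from Well: {Well, M1, P4, P3, M2}.
Min-cut edges: Well→P2 (2), P3→P1 (7), M2→Ref (4); capacity 2 + 7 + 4 = 13.

13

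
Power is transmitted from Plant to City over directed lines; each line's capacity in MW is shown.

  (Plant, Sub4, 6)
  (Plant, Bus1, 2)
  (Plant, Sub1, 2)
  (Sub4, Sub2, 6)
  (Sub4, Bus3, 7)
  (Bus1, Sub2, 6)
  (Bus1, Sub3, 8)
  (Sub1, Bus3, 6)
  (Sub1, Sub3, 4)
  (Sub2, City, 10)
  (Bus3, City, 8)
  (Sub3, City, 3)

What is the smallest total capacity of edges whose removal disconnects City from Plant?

10

Augment Plant→Sub4→Sub2→City: bottleneck 6, flow now 6.
Augment Plant→Bus1→Sub2→City: bottleneck 2, flow now 8.
Augment Plant→Sub1→Bus3→City: bottleneck 2, flow now 10.
No augmenting path remains; maximum flow = 10.
By max-flow min-cut, the minimum cut capacity equals the max flow.
In the residual graph, reachable from Plant: {Plant}.
Min-cut edges: Plant→Sub4 (6), Plant→Bus1 (2), Plant→Sub1 (2); capacity 6 + 2 + 2 = 10.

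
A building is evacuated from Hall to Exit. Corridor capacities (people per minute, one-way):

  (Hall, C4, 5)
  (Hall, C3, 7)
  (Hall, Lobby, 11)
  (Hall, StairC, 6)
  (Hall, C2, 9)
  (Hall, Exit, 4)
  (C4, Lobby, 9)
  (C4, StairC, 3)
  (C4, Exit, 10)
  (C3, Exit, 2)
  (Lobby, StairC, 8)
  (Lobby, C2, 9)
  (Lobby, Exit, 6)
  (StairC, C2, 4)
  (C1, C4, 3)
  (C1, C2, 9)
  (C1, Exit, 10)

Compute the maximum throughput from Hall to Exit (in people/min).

Augment Hall→Exit: bottleneck 4, flow now 4.
Augment Hall→C4→Exit: bottleneck 5, flow now 9.
Augment Hall→C3→Exit: bottleneck 2, flow now 11.
Augment Hall→Lobby→Exit: bottleneck 6, flow now 17.
No augmenting path remains; maximum flow = 17.
In the residual graph, reachable from Hall: {Hall, C3, Lobby, StairC, C2}.
Min-cut edges: Hall→C4 (5), Hall→Exit (4), C3→Exit (2), Lobby→Exit (6); capacity 5 + 4 + 2 + 6 = 17.
This cut is saturated, so no flow can exceed 17.

17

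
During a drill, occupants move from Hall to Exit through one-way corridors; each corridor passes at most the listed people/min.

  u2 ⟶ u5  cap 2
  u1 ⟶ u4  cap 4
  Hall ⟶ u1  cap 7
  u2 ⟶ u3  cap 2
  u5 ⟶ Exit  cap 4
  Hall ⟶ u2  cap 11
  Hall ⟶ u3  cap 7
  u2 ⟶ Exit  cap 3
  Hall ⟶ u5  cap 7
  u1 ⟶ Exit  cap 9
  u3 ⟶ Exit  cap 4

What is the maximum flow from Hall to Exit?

Augment Hall→u1→Exit: bottleneck 7, flow now 7.
Augment Hall→u2→Exit: bottleneck 3, flow now 10.
Augment Hall→u3→Exit: bottleneck 4, flow now 14.
Augment Hall→u5→Exit: bottleneck 4, flow now 18.
No augmenting path remains; maximum flow = 18.
In the residual graph, reachable from Hall: {Hall, u2, u3, u5}.
Min-cut edges: Hall→u1 (7), u2→Exit (3), u3→Exit (4), u5→Exit (4); capacity 7 + 3 + 4 + 4 = 18.
This cut is saturated, so no flow can exceed 18.

18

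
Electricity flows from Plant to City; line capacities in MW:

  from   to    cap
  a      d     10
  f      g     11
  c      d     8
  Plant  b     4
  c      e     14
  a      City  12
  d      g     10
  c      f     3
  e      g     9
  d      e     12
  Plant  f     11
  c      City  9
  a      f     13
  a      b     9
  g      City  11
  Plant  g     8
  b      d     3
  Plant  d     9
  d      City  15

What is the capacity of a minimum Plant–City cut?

23

Augment Plant→d→City: bottleneck 9, flow now 9.
Augment Plant→g→City: bottleneck 8, flow now 17.
Augment Plant→b→d→City: bottleneck 3, flow now 20.
Augment Plant→f→g→City: bottleneck 3, flow now 23.
No augmenting path remains; maximum flow = 23.
By max-flow min-cut, the minimum cut capacity equals the max flow.
In the residual graph, reachable from Plant: {Plant, b, f, g}.
Min-cut edges: Plant→d (9), b→d (3), g→City (11); capacity 9 + 3 + 11 = 23.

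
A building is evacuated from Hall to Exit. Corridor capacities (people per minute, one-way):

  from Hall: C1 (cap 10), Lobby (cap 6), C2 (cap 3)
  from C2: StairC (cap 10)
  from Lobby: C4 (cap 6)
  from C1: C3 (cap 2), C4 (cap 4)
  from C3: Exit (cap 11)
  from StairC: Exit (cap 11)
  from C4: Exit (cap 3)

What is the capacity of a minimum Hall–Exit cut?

8

Augment Hall→C2→StairC→Exit: bottleneck 3, flow now 3.
Augment Hall→Lobby→C4→Exit: bottleneck 3, flow now 6.
Augment Hall→C1→C3→Exit: bottleneck 2, flow now 8.
No augmenting path remains; maximum flow = 8.
By max-flow min-cut, the minimum cut capacity equals the max flow.
In the residual graph, reachable from Hall: {Hall, Lobby, C1, C4}.
Min-cut edges: Hall→C2 (3), C1→C3 (2), C4→Exit (3); capacity 3 + 2 + 3 = 8.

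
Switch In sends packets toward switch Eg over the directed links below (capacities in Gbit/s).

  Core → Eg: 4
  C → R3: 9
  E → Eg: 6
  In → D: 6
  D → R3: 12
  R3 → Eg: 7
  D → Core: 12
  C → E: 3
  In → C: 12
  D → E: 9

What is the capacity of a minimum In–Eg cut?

16

Augment In→C→E→Eg: bottleneck 3, flow now 3.
Augment In→C→R3→Eg: bottleneck 7, flow now 10.
Augment In→D→Core→Eg: bottleneck 4, flow now 14.
Augment In→D→E→Eg: bottleneck 2, flow now 16.
No augmenting path remains; maximum flow = 16.
By max-flow min-cut, the minimum cut capacity equals the max flow.
In the residual graph, reachable from In: {In, C, R3}.
Min-cut edges: In→D (6), C→E (3), R3→Eg (7); capacity 6 + 3 + 7 = 16.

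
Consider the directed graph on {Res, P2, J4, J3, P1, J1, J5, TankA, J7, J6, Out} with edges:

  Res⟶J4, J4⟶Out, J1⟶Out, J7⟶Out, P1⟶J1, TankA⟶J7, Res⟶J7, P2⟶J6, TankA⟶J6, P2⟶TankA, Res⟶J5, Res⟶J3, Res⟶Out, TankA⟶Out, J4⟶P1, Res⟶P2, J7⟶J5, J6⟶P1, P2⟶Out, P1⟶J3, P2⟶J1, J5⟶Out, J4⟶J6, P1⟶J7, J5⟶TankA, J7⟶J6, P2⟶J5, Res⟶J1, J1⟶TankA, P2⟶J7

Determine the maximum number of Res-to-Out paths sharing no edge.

6

Assign every edge capacity 1; by Menger, the answer equals the max flow.
Path Res→Out (+1); total 1.
Path Res→P2→Out (+1); total 2.
Path Res→J4→Out (+1); total 3.
Path Res→J1→Out (+1); total 4.
Path Res→J5→Out (+1); total 5.
Path Res→J7→Out (+1); total 6.
No residual Res→Out path; max flow = 6.
Certifying cut of size 6: {Res→J1, Res→J4, Res→J5, Res→J7, Res→Out, Res→P2}.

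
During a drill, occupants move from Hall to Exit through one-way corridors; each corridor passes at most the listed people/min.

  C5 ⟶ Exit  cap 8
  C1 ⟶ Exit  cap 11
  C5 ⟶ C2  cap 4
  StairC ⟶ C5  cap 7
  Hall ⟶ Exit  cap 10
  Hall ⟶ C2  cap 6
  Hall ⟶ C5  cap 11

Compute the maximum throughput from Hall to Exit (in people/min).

Augment Hall→Exit: bottleneck 10, flow now 10.
Augment Hall→C5→Exit: bottleneck 8, flow now 18.
No augmenting path remains; maximum flow = 18.
In the residual graph, reachable from Hall: {Hall, C5, C2}.
Min-cut edges: Hall→Exit (10), C5→Exit (8); capacity 10 + 8 = 18.
This cut is saturated, so no flow can exceed 18.

18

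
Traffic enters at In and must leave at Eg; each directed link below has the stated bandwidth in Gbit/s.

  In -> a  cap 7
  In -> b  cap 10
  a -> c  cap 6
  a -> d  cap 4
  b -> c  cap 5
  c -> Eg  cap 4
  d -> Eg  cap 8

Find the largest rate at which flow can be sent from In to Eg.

Augment In→a→c→Eg: bottleneck 4, flow now 4.
Augment In→a→d→Eg: bottleneck 3, flow now 7.
Augment In→b→c→a→d→Eg: bottleneck 1, flow now 8. (uses reverse residual edge)
No augmenting path remains; maximum flow = 8.
In the residual graph, reachable from In: {In, a, b, c}.
Min-cut edges: a→d (4), c→Eg (4); capacity 4 + 4 = 8.
This cut is saturated, so no flow can exceed 8.

8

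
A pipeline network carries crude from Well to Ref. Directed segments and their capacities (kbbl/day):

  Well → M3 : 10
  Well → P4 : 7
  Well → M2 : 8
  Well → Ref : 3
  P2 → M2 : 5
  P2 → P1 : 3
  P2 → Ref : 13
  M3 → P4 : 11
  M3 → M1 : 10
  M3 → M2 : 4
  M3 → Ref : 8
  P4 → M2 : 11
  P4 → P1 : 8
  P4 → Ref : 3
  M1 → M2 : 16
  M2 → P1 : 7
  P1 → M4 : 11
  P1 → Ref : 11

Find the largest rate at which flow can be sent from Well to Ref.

25

Augment Well→Ref: bottleneck 3, flow now 3.
Augment Well→M3→Ref: bottleneck 8, flow now 11.
Augment Well→P4→Ref: bottleneck 3, flow now 14.
Augment Well→P4→P1→Ref: bottleneck 4, flow now 18.
Augment Well→M2→P1→Ref: bottleneck 7, flow now 25.
No augmenting path remains; maximum flow = 25.
In the residual graph, reachable from Well: {Well, M3, P4, M1, M2, P1, M4}.
Min-cut edges: Well→Ref (3), M3→Ref (8), P4→Ref (3), P1→Ref (11); capacity 3 + 8 + 3 + 11 = 25.
This cut is saturated, so no flow can exceed 25.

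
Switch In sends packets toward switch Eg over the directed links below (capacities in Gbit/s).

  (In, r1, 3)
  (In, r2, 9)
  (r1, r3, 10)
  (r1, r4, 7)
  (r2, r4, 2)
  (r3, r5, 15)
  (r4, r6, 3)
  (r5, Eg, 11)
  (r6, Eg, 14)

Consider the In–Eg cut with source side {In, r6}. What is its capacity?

Edges leaving {In, r6}: In→r1 (3), In→r2 (9), r6→Eg (14).
Cut capacity = 3 + 9 + 14 = 26.

26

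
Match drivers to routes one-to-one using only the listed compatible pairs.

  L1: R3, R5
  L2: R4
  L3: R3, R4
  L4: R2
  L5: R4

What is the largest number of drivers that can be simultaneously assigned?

4

Unit-capacity flow: source→left, listed edges, right→sink; max matching = max flow.
Augmenting path L1→R3 (+1); matched 1.
Augmenting path L2→R4 (+1); matched 2.
Augmenting path L4→R2 (+1); matched 3.
Augmenting path L3→R3→L1→R5 (+1); matched 4.
No augmenting path remains; maximum matching = 4.
König certificate: {L1, L3, L4, R4} is a vertex cover of size 4 (every listed pair touches it), so no matching can be larger.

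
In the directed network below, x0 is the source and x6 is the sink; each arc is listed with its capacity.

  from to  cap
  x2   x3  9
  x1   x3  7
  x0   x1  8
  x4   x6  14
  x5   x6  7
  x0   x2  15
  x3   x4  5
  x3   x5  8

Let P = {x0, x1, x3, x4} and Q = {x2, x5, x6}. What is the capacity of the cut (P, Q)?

37

Edges leaving {x0, x1, x3, x4}: x0→x2 (15), x3→x5 (8), x4→x6 (14).
Cut capacity = 15 + 8 + 14 = 37.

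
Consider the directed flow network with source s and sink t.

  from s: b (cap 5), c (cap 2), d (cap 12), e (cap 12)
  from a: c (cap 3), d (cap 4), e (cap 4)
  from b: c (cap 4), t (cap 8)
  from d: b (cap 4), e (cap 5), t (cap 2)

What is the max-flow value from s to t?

10

Augment s→b→t: bottleneck 5, flow now 5.
Augment s→d→t: bottleneck 2, flow now 7.
Augment s→d→b→t: bottleneck 3, flow now 10.
No augmenting path remains; maximum flow = 10.
In the residual graph, reachable from s: {s, b, c, d, e}.
Min-cut edges: b→t (8), d→t (2); capacity 8 + 2 = 10.
This cut is saturated, so no flow can exceed 10.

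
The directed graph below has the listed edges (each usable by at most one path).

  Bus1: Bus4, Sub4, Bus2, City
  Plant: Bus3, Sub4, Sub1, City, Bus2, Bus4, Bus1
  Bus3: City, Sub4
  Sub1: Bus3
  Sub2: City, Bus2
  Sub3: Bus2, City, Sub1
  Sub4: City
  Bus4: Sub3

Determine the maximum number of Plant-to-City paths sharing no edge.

Assign every edge capacity 1; by Menger, the answer equals the max flow.
Path Plant→City (+1); total 1.
Path Plant→Bus1→City (+1); total 2.
Path Plant→Bus3→City (+1); total 3.
Path Plant→Sub4→City (+1); total 4.
Path Plant→Bus4→Sub3→City (+1); total 5.
No residual Plant→City path; max flow = 5.
Certifying cut of size 5: {Bus3→City, Plant→Bus1, Plant→Bus4, Plant→City, Sub4→City}.

5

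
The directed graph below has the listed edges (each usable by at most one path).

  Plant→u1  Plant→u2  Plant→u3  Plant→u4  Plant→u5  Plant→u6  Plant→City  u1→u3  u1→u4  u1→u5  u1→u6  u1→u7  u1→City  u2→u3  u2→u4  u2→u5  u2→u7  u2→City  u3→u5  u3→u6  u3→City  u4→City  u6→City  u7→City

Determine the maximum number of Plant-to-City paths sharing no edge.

Assign every edge capacity 1; by Menger, the answer equals the max flow.
Path Plant→City (+1); total 1.
Path Plant→u1→City (+1); total 2.
Path Plant→u2→City (+1); total 3.
Path Plant→u3→City (+1); total 4.
Path Plant→u4→City (+1); total 5.
Path Plant→u6→City (+1); total 6.
No residual Plant→City path; max flow = 6.
Certifying cut of size 6: {Plant→City, Plant→u1, Plant→u2, Plant→u3, Plant→u4, Plant→u6}.

6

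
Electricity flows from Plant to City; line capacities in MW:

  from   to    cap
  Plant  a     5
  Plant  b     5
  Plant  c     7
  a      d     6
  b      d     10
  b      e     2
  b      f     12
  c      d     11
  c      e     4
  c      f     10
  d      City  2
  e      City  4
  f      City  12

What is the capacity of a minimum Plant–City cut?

Augment Plant→a→d→City: bottleneck 2, flow now 2.
Augment Plant→b→e→City: bottleneck 2, flow now 4.
Augment Plant→b→f→City: bottleneck 3, flow now 7.
Augment Plant→c→e→City: bottleneck 2, flow now 9.
Augment Plant→c→f→City: bottleneck 5, flow now 14.
No augmenting path remains; maximum flow = 14.
By max-flow min-cut, the minimum cut capacity equals the max flow.
In the residual graph, reachable from Plant: {Plant, a, d}.
Min-cut edges: Plant→b (5), Plant→c (7), d→City (2); capacity 5 + 7 + 2 = 14.

14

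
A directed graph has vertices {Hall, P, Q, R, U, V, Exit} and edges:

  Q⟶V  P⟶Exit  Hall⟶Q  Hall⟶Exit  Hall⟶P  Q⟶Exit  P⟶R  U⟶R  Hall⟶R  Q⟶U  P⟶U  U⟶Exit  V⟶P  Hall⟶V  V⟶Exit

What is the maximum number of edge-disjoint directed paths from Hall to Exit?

Assign every edge capacity 1; by Menger, the answer equals the max flow.
Path Hall→Exit (+1); total 1.
Path Hall→P→Exit (+1); total 2.
Path Hall→Q→Exit (+1); total 3.
Path Hall→V→Exit (+1); total 4.
No residual Hall→Exit path; max flow = 4.
Certifying cut of size 4: {Hall→Exit, Hall→P, Hall→Q, Hall→V}.

4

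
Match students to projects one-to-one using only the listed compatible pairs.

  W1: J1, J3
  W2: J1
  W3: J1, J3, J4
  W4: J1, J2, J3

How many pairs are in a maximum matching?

4

Unit-capacity flow: source→left, listed edges, right→sink; max matching = max flow.
Augmenting path W1→J1 (+1); matched 1.
Augmenting path W3→J3 (+1); matched 2.
Augmenting path W4→J2 (+1); matched 3.
Augmenting path W2→J1→W1→J3→W3→J4 (+1); matched 4.
No augmenting path remains; maximum matching = 4.
König certificate: {W1, W2, W3, W4} is a vertex cover of size 4 (every listed pair touches it), so no matching can be larger.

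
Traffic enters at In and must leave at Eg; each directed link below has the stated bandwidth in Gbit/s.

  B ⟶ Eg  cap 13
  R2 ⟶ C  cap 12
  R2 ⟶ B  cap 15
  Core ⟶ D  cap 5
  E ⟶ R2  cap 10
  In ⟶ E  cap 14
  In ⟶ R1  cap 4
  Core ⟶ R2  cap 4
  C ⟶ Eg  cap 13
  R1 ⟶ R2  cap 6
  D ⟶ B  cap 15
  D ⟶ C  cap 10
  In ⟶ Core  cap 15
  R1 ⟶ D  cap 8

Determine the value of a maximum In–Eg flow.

Augment In→Core→D→C→Eg: bottleneck 5, flow now 5.
Augment In→Core→R2→C→Eg: bottleneck 4, flow now 9.
Augment In→R1→D→C→Eg: bottleneck 4, flow now 13.
Augment In→E→R2→B→Eg: bottleneck 10, flow now 23.
No augmenting path remains; maximum flow = 23.
In the residual graph, reachable from In: {In, Core, E}.
Min-cut edges: In→R1 (4), Core→D (5), Core→R2 (4), E→R2 (10); capacity 4 + 5 + 4 + 10 = 23.
This cut is saturated, so no flow can exceed 23.

23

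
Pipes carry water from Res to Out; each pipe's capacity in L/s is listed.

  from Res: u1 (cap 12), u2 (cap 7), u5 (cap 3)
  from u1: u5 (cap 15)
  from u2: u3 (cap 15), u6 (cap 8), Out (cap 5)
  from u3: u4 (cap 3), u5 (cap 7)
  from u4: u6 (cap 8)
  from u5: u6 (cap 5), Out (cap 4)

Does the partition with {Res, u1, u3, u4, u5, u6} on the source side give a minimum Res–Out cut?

Given cut capacity: 7 + 4 = 11.
Augment Res→u2→Out: bottleneck 5, flow now 5.
Augment Res→u5→Out: bottleneck 3, flow now 8.
Augment Res→u1→u5→Out: bottleneck 1, flow now 9.
No augmenting path remains; maximum flow = 9.
In the residual graph, reachable from Res: {Res, u1, u2, u3, u4, u5, u6}.
Min-cut edges: u2→Out (5), u5→Out (4); capacity 5 + 4 = 9.
Cut capacity 11 exceeds the max flow 9, so it is not minimum.

No — its capacity is 11, but the minimum cut has capacity 9.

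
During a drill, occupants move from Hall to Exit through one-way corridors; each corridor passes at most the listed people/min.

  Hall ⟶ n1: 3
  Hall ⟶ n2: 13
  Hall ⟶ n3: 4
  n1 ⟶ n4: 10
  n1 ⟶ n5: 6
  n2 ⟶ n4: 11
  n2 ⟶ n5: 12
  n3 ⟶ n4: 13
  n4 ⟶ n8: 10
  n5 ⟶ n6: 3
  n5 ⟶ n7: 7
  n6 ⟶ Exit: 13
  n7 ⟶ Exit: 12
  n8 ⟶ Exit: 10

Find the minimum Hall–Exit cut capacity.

Augment Hall→n1→n4→n8→Exit: bottleneck 3, flow now 3.
Augment Hall→n2→n4→n8→Exit: bottleneck 7, flow now 10.
Augment Hall→n2→n5→n6→Exit: bottleneck 3, flow now 13.
Augment Hall→n2→n5→n7→Exit: bottleneck 3, flow now 16.
Augment Hall→n3→n4→n1→n5→n7→Exit: bottleneck 3, flow now 19. (uses reverse residual edge)
Augment Hall→n3→n4→n2→n5→n7→Exit: bottleneck 1, flow now 20. (uses reverse residual edge)
No augmenting path remains; maximum flow = 20.
By max-flow min-cut, the minimum cut capacity equals the max flow.
In the residual graph, reachable from Hall: {Hall}.
Min-cut edges: Hall→n1 (3), Hall→n2 (13), Hall→n3 (4); capacity 3 + 13 + 4 = 20.

20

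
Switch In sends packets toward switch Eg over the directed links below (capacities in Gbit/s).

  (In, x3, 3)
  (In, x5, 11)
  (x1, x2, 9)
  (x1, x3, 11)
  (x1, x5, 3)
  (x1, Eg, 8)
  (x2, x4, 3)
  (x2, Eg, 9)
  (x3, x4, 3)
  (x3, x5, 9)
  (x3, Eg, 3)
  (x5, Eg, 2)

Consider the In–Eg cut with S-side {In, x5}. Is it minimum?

Given cut capacity: 3 + 2 = 5.
Augment In→x3→Eg: bottleneck 3, flow now 3.
Augment In→x5→Eg: bottleneck 2, flow now 5.
No augmenting path remains; maximum flow = 5.
Cut capacity 5 equals the max flow, so it is a minimum cut.

Yes — it is a minimum cut (capacity 5).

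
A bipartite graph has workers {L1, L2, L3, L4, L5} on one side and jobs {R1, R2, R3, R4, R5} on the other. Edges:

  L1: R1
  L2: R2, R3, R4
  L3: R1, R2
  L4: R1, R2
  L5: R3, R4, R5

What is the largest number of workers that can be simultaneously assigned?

Unit-capacity flow: source→left, listed edges, right→sink; max matching = max flow.
Augmenting path L1→R1 (+1); matched 1.
Augmenting path L2→R2 (+1); matched 2.
Augmenting path L5→R3 (+1); matched 3.
Augmenting path L3→R2→L2→R4 (+1); matched 4.
No augmenting path remains; maximum matching = 4.
König certificate: {L2, L5, R1, R2} is a vertex cover of size 4 (every listed pair touches it), so no matching can be larger.

4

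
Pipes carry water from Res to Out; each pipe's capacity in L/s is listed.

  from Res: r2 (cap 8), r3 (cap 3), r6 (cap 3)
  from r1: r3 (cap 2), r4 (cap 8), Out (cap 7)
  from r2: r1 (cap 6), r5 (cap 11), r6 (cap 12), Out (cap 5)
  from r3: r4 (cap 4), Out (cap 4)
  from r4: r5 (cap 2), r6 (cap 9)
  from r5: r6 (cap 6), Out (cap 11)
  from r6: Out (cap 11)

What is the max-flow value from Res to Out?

Augment Res→r2→Out: bottleneck 5, flow now 5.
Augment Res→r3→Out: bottleneck 3, flow now 8.
Augment Res→r6→Out: bottleneck 3, flow now 11.
Augment Res→r2→r1→Out: bottleneck 3, flow now 14.
No augmenting path remains; maximum flow = 14.
In the residual graph, reachable from Res: {Res}.
Min-cut edges: Res→r2 (8), Res→r3 (3), Res→r6 (3); capacity 8 + 3 + 3 = 14.
This cut is saturated, so no flow can exceed 14.

14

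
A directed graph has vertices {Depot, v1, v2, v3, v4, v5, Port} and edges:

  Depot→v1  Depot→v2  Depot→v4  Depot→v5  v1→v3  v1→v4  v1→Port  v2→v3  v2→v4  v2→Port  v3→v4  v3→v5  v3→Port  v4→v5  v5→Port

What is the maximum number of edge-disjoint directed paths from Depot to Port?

Assign every edge capacity 1; by Menger, the answer equals the max flow.
Path Depot→v1→Port (+1); total 1.
Path Depot→v2→Port (+1); total 2.
Path Depot→v5→Port (+1); total 3.
No residual Depot→Port path; max flow = 3.
Certifying cut of size 3: {Depot→v1, Depot→v2, v5→Port}.

3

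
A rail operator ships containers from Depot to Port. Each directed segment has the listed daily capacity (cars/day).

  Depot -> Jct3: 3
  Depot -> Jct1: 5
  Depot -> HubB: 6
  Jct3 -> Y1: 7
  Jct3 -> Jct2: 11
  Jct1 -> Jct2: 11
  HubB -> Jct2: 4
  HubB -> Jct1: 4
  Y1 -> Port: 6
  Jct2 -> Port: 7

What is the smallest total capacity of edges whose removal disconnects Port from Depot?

10

Augment Depot→Jct3→Jct2→Port: bottleneck 3, flow now 3.
Augment Depot→HubB→Jct2→Port: bottleneck 4, flow now 7.
Augment Depot→Jct1→Jct2→Jct3→Y1→Port: bottleneck 3, flow now 10. (uses reverse residual edge)
No augmenting path remains; maximum flow = 10.
By max-flow min-cut, the minimum cut capacity equals the max flow.
In the residual graph, reachable from Depot: {Depot, HubB, Jct1, Jct2}.
Min-cut edges: Depot→Jct3 (3), Jct2→Port (7); capacity 3 + 7 = 10.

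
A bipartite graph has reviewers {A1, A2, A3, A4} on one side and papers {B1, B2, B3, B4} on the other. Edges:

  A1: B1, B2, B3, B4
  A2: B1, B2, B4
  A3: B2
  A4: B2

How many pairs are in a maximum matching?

Unit-capacity flow: source→left, listed edges, right→sink; max matching = max flow.
Augmenting path A1→B1 (+1); matched 1.
Augmenting path A2→B2 (+1); matched 2.
Augmenting path A3→B2→A2→B4 (+1); matched 3.
No augmenting path remains; maximum matching = 3.
König certificate: {A1, A2, B2} is a vertex cover of size 3 (every listed pair touches it), so no matching can be larger.

3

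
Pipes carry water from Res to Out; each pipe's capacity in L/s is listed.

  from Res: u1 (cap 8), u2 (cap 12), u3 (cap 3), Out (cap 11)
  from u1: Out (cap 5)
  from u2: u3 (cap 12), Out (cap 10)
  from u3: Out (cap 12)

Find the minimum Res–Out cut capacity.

Augment Res→Out: bottleneck 11, flow now 11.
Augment Res→u1→Out: bottleneck 5, flow now 16.
Augment Res→u2→Out: bottleneck 10, flow now 26.
Augment Res→u3→Out: bottleneck 3, flow now 29.
Augment Res→u2→u3→Out: bottleneck 2, flow now 31.
No augmenting path remains; maximum flow = 31.
By max-flow min-cut, the minimum cut capacity equals the max flow.
In the residual graph, reachable from Res: {Res, u1}.
Min-cut edges: Res→u2 (12), Res→u3 (3), Res→Out (11), u1→Out (5); capacity 12 + 3 + 11 + 5 = 31.

31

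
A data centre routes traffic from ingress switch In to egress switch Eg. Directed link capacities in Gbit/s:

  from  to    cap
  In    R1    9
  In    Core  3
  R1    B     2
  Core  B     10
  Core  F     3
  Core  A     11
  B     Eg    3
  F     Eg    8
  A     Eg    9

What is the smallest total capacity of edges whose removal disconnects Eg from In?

5

Augment In→R1→B→Eg: bottleneck 2, flow now 2.
Augment In→Core→B→Eg: bottleneck 1, flow now 3.
Augment In→Core→F→Eg: bottleneck 2, flow now 5.
No augmenting path remains; maximum flow = 5.
By max-flow min-cut, the minimum cut capacity equals the max flow.
In the residual graph, reachable from In: {In, R1}.
Min-cut edges: In→Core (3), R1→B (2); capacity 3 + 2 = 5.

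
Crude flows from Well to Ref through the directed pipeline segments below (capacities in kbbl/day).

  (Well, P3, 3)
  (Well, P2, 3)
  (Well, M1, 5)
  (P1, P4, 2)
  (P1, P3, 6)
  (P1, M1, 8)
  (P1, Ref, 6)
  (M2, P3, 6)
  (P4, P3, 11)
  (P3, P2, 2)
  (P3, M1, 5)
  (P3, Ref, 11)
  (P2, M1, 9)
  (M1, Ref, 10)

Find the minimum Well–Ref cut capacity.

Augment Well→P3→Ref: bottleneck 3, flow now 3.
Augment Well→M1→Ref: bottleneck 5, flow now 8.
Augment Well→P2→M1→Ref: bottleneck 3, flow now 11.
No augmenting path remains; maximum flow = 11.
By max-flow min-cut, the minimum cut capacity equals the max flow.
In the residual graph, reachable from Well: {Well}.
Min-cut edges: Well→P3 (3), Well→P2 (3), Well→M1 (5); capacity 3 + 3 + 5 = 11.

11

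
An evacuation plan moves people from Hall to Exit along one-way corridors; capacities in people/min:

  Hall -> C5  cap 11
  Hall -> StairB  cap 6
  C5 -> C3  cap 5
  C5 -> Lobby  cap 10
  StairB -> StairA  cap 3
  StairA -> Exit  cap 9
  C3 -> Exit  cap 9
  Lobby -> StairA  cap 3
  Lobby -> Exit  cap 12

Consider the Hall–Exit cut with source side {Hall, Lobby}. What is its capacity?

32

Edges leaving {Hall, Lobby}: Hall→C5 (11), Hall→StairB (6), Lobby→StairA (3), Lobby→Exit (12).
Cut capacity = 11 + 6 + 3 + 12 = 32.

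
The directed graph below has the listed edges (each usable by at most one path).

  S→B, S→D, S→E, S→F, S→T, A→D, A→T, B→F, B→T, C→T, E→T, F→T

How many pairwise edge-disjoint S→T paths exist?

4

Assign every edge capacity 1; by Menger, the answer equals the max flow.
Path S→T (+1); total 1.
Path S→B→T (+1); total 2.
Path S→E→T (+1); total 3.
Path S→F→T (+1); total 4.
No residual S→T path; max flow = 4.
Certifying cut of size 4: {S→B, S→E, S→F, S→T}.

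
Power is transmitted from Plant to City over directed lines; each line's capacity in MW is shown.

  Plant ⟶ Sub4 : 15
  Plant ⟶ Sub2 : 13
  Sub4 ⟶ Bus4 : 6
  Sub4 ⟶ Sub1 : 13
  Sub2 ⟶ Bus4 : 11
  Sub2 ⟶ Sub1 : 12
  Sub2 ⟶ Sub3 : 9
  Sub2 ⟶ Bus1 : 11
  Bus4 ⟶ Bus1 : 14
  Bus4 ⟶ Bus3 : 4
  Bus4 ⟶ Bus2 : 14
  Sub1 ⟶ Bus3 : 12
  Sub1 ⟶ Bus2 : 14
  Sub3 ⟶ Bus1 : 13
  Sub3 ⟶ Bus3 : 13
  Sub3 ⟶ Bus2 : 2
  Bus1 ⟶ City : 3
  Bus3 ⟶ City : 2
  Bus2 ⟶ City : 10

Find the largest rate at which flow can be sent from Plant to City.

15

Augment Plant→Sub2→Bus1→City: bottleneck 3, flow now 3.
Augment Plant→Sub4→Bus4→Bus3→City: bottleneck 2, flow now 5.
Augment Plant→Sub4→Bus4→Bus2→City: bottleneck 4, flow now 9.
Augment Plant→Sub4→Sub1→Bus2→City: bottleneck 6, flow now 15.
No augmenting path remains; maximum flow = 15.
In the residual graph, reachable from Plant: {Plant, Sub4, Sub2, Bus4, Sub1, Sub3, Bus1, Bus3, Bus2}.
Min-cut edges: Bus1→City (3), Bus3→City (2), Bus2→City (10); capacity 3 + 2 + 10 = 15.
This cut is saturated, so no flow can exceed 15.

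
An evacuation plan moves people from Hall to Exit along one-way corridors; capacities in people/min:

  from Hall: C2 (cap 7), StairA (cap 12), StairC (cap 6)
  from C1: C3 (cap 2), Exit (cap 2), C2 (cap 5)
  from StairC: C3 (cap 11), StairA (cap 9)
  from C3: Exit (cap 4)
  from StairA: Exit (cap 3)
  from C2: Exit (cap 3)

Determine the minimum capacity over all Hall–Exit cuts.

Augment Hall→StairA→Exit: bottleneck 3, flow now 3.
Augment Hall→C2→Exit: bottleneck 3, flow now 6.
Augment Hall→StairC→C3→Exit: bottleneck 4, flow now 10.
No augmenting path remains; maximum flow = 10.
By max-flow min-cut, the minimum cut capacity equals the max flow.
In the residual graph, reachable from Hall: {Hall, StairC, C3, StairA, C2}.
Min-cut edges: C3→Exit (4), StairA→Exit (3), C2→Exit (3); capacity 4 + 3 + 3 = 10.

10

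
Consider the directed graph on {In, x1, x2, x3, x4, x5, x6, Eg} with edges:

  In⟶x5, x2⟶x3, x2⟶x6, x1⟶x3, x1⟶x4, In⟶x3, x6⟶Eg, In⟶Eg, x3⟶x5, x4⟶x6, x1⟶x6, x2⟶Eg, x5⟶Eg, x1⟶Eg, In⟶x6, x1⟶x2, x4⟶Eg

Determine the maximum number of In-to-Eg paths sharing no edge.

Assign every edge capacity 1; by Menger, the answer equals the max flow.
Path In→Eg (+1); total 1.
Path In→x5→Eg (+1); total 2.
Path In→x6→Eg (+1); total 3.
No residual In→Eg path; max flow = 3.
Certifying cut of size 3: {In→Eg, In→x6, x5→Eg}.

3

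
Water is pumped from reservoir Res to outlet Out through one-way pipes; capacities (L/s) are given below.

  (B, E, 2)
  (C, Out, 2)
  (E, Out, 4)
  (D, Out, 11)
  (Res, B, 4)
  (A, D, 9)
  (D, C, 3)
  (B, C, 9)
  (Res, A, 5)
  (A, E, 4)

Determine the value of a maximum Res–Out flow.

Augment Res→A→D→Out: bottleneck 5, flow now 5.
Augment Res→B→C→Out: bottleneck 2, flow now 7.
Augment Res→B→E→Out: bottleneck 2, flow now 9.
No augmenting path remains; maximum flow = 9.
In the residual graph, reachable from Res: {Res}.
Min-cut edges: Res→A (5), Res→B (4); capacity 5 + 4 = 9.
This cut is saturated, so no flow can exceed 9.

9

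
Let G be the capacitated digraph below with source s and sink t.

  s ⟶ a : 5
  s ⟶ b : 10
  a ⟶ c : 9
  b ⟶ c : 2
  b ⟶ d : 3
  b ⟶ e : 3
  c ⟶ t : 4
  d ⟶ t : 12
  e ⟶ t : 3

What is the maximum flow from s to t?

10

Augment s→a→c→t: bottleneck 4, flow now 4.
Augment s→b→d→t: bottleneck 3, flow now 7.
Augment s→b→e→t: bottleneck 3, flow now 10.
No augmenting path remains; maximum flow = 10.
In the residual graph, reachable from s: {s, a, b, c}.
Min-cut edges: b→d (3), b→e (3), c→t (4); capacity 3 + 3 + 4 = 10.
This cut is saturated, so no flow can exceed 10.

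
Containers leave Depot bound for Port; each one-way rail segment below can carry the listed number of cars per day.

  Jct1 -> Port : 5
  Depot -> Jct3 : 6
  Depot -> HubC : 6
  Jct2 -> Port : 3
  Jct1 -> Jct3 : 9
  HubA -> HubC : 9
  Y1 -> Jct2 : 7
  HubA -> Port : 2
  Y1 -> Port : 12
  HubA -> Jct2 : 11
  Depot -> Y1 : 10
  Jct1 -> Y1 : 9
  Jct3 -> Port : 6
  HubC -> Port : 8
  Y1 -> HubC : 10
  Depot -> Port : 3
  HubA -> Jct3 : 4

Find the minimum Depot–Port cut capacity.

25

Augment Depot→Port: bottleneck 3, flow now 3.
Augment Depot→Y1→Port: bottleneck 10, flow now 13.
Augment Depot→HubC→Port: bottleneck 6, flow now 19.
Augment Depot→Jct3→Port: bottleneck 6, flow now 25.
No augmenting path remains; maximum flow = 25.
By max-flow min-cut, the minimum cut capacity equals the max flow.
In the residual graph, reachable from Depot: {Depot}.
Min-cut edges: Depot→Y1 (10), Depot→HubC (6), Depot→Jct3 (6), Depot→Port (3); capacity 10 + 6 + 6 + 3 = 25.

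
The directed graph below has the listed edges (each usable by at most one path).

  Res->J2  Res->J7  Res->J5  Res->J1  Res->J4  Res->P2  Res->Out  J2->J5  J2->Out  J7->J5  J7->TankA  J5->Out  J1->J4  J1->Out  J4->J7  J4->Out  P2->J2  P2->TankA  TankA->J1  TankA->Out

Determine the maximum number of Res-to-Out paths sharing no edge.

Assign every edge capacity 1; by Menger, the answer equals the max flow.
Path Res→Out (+1); total 1.
Path Res→J2→Out (+1); total 2.
Path Res→J5→Out (+1); total 3.
Path Res→J1→Out (+1); total 4.
Path Res→J4→Out (+1); total 5.
Path Res→J7→TankA→Out (+1); total 6.
No residual Res→Out path; max flow = 6.
Certifying cut of size 6: {J1→Out, J2→Out, J4→Out, J5→Out, Res→Out, TankA→Out}.

6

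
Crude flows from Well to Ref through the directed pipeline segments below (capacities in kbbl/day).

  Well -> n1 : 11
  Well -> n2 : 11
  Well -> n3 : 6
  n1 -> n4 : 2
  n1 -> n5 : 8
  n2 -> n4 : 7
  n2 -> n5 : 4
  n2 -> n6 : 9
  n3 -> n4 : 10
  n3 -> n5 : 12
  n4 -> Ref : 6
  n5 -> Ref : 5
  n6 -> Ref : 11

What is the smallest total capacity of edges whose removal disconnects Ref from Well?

20

Augment Well→n1→n4→Ref: bottleneck 2, flow now 2.
Augment Well→n1→n5→Ref: bottleneck 5, flow now 7.
Augment Well→n2→n4→Ref: bottleneck 4, flow now 11.
Augment Well→n2→n6→Ref: bottleneck 7, flow now 18.
Augment Well→n3→n4→n2→n6→Ref: bottleneck 2, flow now 20. (uses reverse residual edge)
No augmenting path remains; maximum flow = 20.
By max-flow min-cut, the minimum cut capacity equals the max flow.
In the residual graph, reachable from Well: {Well, n1, n2, n3, n4, n5}.
Min-cut edges: n2→n6 (9), n4→Ref (6), n5→Ref (5); capacity 9 + 6 + 5 = 20.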